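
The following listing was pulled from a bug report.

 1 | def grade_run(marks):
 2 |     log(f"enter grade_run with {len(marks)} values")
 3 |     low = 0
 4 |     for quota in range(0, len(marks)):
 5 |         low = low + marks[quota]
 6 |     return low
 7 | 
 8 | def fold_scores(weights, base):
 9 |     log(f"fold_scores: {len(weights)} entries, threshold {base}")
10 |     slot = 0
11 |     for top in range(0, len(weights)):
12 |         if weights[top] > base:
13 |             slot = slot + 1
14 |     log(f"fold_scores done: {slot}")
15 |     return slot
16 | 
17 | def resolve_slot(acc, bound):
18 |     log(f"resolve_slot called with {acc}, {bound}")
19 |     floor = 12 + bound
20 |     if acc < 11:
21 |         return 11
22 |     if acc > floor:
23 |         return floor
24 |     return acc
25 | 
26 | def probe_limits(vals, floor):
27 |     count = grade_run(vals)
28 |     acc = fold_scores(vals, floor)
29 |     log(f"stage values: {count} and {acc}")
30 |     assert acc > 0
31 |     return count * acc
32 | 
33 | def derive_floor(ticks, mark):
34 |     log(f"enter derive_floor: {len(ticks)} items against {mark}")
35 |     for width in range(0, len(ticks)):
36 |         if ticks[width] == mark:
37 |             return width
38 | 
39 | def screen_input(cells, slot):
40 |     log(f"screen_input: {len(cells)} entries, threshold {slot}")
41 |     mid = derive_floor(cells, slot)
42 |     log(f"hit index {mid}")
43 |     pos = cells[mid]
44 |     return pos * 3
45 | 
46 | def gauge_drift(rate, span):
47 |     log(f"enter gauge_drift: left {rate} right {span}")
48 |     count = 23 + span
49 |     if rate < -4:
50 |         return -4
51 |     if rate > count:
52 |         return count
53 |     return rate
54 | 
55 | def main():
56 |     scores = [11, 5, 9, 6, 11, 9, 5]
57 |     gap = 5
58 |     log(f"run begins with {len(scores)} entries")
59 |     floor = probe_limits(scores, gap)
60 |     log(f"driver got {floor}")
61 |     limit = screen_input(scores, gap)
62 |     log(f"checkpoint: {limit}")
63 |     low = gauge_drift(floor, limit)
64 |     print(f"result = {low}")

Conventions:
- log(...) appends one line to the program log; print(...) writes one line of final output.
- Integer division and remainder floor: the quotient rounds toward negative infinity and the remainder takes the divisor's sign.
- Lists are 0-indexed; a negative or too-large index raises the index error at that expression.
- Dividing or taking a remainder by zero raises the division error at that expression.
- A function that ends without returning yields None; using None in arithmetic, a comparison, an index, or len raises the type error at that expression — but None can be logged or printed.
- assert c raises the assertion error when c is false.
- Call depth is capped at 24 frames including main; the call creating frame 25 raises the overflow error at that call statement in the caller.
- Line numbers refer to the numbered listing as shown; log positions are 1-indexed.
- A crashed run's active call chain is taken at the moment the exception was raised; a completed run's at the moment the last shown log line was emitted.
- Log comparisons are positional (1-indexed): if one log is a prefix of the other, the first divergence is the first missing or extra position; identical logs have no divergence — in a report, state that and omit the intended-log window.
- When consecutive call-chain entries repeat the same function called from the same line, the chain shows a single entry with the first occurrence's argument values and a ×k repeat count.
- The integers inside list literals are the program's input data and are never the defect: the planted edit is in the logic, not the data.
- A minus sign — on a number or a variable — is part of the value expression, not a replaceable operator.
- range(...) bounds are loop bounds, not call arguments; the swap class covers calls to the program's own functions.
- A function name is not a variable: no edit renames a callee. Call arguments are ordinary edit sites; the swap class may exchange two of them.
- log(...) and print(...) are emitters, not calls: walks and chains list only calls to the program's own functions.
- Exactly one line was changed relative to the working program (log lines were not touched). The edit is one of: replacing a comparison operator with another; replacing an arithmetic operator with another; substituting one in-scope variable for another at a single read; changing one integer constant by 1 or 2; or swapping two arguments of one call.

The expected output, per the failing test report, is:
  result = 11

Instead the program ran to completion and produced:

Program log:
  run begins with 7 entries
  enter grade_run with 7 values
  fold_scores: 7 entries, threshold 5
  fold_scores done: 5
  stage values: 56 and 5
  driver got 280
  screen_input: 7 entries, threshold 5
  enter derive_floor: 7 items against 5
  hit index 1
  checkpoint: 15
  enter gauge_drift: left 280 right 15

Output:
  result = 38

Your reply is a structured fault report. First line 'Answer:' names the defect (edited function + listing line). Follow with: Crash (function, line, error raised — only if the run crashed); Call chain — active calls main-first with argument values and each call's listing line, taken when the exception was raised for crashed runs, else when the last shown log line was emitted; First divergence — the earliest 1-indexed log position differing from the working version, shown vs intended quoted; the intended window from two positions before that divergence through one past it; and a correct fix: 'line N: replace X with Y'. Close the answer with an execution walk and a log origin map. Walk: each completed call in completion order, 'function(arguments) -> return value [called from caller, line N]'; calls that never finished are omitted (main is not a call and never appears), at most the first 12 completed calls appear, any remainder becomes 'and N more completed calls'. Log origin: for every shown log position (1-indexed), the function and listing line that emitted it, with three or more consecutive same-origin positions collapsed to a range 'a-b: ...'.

Answer: the defect is in probe_limits at line 31.
The tell: Everything matches until log position 6, which reads 'driver got 280' in place of 'driver got 11'.
Call chain: main -> gauge_drift(280, 15) (called at line 63).
First divergence: position 6; shown 'driver got 280' vs intended 'driver got 11'.
Intended log window:
  4: fold_scores done: 5
  5: stage values: 56 and 5
  6: driver got 11
  7: screen_input: 7 entries, threshold 5
Execution walk:
  grade_run([11, 5, 9, 6, 11, 9, 5]) -> 56  [called from probe_limits, line 27]
  fold_scores([11, 5, 9, 6, 11, 9, 5], 5) -> 5  [called from probe_limits, line 28]
  probe_limits([11, 5, 9, 6, 11, 9, 5], 5) -> 280  [called from main, line 59]
  derive_floor([11, 5, 9, 6, 11, 9, 5], 5) -> 1  [called from screen_input, line 41]
  screen_input([11, 5, 9, 6, 11, 9, 5], 5) -> 15  [called from main, line 61]
  gauge_drift(280, 15) -> 38  [called from main, line 63]
Log origin:
  1: emitted by main (line 58)
  2: emitted by grade_run (line 2)
  3: emitted by fold_scores (line 9)
  4: emitted by fold_scores (line 14)
  5: emitted by probe_limits (line 29)
  6: emitted by main (line 60)
  7: emitted by screen_input (line 40)
  8: emitted by derive_floor (line 34)
  9: emitted by screen_input (line 42)
  10: emitted by main (line 62)
  11: emitted by gauge_drift (line 47)
A correct fix: line 31: replace `*` with `//`.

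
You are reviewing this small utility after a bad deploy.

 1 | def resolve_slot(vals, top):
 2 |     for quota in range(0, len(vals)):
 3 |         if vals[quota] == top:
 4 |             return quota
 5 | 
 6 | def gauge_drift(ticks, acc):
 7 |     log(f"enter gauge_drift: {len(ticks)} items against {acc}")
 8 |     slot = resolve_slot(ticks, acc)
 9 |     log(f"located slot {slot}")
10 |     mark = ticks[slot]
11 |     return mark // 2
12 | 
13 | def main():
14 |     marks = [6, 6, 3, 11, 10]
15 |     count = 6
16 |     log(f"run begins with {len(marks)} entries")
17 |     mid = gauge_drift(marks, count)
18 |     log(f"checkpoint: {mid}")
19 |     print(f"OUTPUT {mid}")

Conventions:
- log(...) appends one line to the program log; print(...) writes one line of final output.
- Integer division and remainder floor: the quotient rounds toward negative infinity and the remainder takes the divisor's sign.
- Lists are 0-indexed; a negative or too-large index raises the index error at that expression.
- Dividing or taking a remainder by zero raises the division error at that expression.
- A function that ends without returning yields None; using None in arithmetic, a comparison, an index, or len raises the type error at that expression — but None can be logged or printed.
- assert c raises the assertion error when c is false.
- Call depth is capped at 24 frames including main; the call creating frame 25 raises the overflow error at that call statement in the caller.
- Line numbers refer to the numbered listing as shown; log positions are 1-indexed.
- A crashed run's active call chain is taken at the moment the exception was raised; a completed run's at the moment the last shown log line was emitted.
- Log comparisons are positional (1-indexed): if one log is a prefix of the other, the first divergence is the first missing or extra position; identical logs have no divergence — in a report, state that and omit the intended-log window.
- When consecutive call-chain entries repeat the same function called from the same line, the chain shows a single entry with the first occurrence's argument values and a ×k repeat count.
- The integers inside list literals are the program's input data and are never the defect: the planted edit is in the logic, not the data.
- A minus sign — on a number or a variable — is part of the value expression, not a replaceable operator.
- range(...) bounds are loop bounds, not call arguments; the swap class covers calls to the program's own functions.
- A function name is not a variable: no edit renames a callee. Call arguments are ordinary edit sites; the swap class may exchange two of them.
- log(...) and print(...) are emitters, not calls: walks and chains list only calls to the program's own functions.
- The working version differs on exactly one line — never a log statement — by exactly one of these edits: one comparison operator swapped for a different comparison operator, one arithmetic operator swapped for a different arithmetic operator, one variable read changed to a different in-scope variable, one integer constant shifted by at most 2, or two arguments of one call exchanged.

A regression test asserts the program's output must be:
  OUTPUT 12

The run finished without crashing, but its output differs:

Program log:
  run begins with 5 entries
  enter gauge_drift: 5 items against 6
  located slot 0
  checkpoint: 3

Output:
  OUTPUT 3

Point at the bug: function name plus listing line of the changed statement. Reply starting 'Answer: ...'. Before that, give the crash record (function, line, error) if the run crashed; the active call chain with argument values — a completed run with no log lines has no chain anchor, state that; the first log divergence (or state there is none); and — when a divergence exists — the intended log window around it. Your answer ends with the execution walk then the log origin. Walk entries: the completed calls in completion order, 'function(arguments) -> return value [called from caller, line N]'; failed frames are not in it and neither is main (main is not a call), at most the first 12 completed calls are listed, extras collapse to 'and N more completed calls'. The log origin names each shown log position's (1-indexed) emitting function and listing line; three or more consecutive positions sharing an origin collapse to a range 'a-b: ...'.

Answer: the defect is in gauge_drift at line 11.
Key fact: The log first diverges at position 4: the faulty run prints 'checkpoint: 3' where the working version prints 'checkpoint: 12'.
Call chain: main.
First divergence: position 4 — the shown line 'checkpoint: 3' should read 'checkpoint: 12'.
Intended log window:
  2: enter gauge_drift: 5 items against 6
  3: located slot 0
  4: checkpoint: 12
Execution walk:
  resolve_slot([6, 6, 3, 11, 10], 6) -> 0  [called from gauge_drift, line 8]
  gauge_drift([6, 6, 3, 11, 10], 6) -> 3  [called from main, line 17]
Origin of each log line:
  1: logged in main at line 16
  2: logged in gauge_drift at line 7
  3: logged in gauge_drift at line 9
  4: logged in main at line 18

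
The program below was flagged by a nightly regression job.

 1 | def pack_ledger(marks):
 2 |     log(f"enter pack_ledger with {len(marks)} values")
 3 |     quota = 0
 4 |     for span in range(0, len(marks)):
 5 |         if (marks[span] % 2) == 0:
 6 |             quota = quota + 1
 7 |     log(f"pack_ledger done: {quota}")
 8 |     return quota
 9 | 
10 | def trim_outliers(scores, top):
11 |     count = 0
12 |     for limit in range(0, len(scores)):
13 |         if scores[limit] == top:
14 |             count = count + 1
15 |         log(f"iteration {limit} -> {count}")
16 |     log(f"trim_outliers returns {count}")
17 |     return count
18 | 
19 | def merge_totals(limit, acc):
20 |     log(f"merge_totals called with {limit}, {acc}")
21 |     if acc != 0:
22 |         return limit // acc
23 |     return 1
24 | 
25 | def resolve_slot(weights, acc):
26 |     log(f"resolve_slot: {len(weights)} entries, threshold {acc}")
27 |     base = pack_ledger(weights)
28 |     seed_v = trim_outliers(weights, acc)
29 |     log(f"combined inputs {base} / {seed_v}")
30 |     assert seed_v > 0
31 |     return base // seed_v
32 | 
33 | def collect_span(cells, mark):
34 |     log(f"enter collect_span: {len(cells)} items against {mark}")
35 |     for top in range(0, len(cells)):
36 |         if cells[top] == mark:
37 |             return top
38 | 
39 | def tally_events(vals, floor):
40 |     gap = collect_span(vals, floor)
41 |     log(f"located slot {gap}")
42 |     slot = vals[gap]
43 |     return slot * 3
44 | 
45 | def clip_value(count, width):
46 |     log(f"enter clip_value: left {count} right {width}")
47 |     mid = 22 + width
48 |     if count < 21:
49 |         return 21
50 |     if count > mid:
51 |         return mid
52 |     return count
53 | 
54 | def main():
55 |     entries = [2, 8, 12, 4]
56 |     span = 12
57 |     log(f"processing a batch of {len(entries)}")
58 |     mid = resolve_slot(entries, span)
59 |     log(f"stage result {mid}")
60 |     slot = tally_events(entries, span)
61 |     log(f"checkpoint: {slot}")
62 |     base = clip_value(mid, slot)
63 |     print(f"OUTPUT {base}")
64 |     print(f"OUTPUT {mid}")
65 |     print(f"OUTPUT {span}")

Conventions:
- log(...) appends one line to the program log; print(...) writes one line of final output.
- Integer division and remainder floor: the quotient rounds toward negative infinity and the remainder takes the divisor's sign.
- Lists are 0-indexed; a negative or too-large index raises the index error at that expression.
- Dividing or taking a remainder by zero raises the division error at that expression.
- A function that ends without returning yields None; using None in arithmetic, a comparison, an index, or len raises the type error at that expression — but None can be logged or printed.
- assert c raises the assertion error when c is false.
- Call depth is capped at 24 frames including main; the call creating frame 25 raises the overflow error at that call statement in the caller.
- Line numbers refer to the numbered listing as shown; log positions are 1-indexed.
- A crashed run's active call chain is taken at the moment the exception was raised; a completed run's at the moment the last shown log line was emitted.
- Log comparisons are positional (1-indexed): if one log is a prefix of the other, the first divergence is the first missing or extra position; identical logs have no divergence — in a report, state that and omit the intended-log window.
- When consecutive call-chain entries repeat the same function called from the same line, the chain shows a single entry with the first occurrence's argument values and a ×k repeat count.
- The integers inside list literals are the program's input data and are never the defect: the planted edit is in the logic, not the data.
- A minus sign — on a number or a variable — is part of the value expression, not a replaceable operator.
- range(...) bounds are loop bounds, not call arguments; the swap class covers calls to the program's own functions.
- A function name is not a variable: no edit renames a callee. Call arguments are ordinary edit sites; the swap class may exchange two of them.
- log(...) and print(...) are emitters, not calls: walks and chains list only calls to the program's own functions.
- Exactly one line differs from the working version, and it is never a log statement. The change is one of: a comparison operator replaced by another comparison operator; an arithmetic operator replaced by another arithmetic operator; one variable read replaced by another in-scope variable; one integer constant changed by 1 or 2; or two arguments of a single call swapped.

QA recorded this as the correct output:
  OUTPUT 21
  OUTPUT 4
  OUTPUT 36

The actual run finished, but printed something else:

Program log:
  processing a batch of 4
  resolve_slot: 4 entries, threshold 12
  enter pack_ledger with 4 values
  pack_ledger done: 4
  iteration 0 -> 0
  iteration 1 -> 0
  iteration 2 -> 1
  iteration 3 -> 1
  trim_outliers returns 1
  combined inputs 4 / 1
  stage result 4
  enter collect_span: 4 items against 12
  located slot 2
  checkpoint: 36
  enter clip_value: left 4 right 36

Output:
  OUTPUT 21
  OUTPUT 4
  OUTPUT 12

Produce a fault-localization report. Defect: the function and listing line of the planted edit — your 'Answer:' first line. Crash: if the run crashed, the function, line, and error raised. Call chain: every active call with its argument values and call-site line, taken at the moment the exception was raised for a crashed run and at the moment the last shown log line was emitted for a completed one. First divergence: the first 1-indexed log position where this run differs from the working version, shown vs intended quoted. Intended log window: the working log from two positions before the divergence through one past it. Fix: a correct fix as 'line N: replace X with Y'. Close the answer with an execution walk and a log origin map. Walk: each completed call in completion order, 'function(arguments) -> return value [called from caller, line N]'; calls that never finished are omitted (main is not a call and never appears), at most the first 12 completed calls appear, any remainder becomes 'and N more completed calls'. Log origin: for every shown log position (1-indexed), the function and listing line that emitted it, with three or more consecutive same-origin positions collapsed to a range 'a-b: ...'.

Answer: the defect is in main at line 65.
Key observation: Every logged value matches the working version; the printed result is what differs.
Call chain: main -> clip_value(4, 36) (called at line 62).
First divergence: none — the logs agree in full.
Execution walk:
  pack_ledger([2, 8, 12, 4]) -> 4  [called from resolve_slot, line 27]
  trim_outliers([2, 8, 12, 4], 12) -> 1  [called from resolve_slot, line 28]
  resolve_slot([2, 8, 12, 4], 12) -> 4  [called from main, line 58]
  collect_span([2, 8, 12, 4], 12) -> 2  [called from tally_events, line 40]
  tally_events([2, 8, 12, 4], 12) -> 36  [called from main, line 60]
  clip_value(4, 36) -> 21  [called from main, line 62]
Log origins:
  1 — main, line 57
  2 — resolve_slot, line 26
  3 — pack_ledger, line 2
  4 — pack_ledger, line 7
  5-8 — trim_outliers, line 15
  9 — trim_outliers, line 16
  10 — resolve_slot, line 29
  11 — main, line 59
  12 — collect_span, line 34
  13 — tally_events, line 41
  14 — main, line 61
  15 — clip_value, line 46
A correct fix: line 65: replace `span` with `slot`.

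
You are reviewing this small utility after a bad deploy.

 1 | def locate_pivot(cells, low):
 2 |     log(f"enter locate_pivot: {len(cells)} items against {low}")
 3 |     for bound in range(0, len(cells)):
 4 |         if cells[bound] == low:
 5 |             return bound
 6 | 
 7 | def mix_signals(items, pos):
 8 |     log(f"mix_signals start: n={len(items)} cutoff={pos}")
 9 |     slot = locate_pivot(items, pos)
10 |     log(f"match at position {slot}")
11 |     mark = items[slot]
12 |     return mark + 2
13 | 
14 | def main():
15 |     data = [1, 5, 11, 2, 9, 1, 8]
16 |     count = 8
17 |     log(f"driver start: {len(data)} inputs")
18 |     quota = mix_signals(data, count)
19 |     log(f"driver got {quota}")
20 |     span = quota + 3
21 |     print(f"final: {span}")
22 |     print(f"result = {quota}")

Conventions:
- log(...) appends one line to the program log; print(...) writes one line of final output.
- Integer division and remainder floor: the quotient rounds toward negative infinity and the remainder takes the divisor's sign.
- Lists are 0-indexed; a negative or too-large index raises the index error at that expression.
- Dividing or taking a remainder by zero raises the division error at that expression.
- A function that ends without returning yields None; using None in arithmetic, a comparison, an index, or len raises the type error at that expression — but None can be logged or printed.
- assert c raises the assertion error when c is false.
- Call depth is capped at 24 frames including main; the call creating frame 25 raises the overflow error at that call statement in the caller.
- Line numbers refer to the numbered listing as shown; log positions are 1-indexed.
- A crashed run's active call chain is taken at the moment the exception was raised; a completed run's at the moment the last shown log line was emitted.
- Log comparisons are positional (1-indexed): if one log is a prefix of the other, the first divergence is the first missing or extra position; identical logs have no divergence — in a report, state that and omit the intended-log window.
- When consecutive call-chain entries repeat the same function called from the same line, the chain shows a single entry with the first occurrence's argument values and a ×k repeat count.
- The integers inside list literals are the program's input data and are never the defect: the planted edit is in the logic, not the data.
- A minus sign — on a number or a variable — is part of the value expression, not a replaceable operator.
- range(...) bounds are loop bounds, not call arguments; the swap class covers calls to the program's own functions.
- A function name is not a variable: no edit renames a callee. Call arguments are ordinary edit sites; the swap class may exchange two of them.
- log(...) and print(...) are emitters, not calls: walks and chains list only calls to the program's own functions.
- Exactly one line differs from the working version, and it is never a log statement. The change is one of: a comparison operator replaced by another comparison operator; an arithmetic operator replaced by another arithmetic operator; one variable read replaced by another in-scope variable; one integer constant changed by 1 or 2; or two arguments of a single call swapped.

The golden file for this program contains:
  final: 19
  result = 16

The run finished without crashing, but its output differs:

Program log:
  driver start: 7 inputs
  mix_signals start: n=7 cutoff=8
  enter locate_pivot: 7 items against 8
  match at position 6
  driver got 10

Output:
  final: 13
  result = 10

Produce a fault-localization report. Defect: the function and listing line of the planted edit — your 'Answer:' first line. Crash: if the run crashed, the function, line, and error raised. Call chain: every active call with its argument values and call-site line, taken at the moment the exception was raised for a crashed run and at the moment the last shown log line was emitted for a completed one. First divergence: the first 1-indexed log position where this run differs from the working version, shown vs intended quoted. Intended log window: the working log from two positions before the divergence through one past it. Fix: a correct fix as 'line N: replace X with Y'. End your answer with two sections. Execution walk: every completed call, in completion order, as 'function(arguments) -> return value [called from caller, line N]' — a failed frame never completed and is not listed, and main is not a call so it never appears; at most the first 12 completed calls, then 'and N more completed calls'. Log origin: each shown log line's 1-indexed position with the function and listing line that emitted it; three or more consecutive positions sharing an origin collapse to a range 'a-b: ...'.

Answer: the defect is in mix_signals at line 12.
Key observation: The earliest visible damage is log position 5 — 'driver got 10' rather than the intended 'driver got 16'.
Call chain: main.
First divergence: at position 5 the run shows 'driver got 10' where the working version logs 'driver got 16'.
Intended log window:
  3: enter locate_pivot: 7 items against 8
  4: match at position 6
  5: driver got 16
Execution walk:
  locate_pivot([1, 5, 11, 2, 9, 1, 8], 8) -> 6  [called from mix_signals, line 9]
  mix_signals([1, 5, 11, 2, 9, 1, 8], 8) -> 10  [called from main, line 18]
Log line origins:
  1: from main, line 17
  2: from mix_signals, line 8
  3: from locate_pivot, line 2
  4: from mix_signals, line 10
  5: from main, line 19
A correct fix: line 12: replace `+` with `*`.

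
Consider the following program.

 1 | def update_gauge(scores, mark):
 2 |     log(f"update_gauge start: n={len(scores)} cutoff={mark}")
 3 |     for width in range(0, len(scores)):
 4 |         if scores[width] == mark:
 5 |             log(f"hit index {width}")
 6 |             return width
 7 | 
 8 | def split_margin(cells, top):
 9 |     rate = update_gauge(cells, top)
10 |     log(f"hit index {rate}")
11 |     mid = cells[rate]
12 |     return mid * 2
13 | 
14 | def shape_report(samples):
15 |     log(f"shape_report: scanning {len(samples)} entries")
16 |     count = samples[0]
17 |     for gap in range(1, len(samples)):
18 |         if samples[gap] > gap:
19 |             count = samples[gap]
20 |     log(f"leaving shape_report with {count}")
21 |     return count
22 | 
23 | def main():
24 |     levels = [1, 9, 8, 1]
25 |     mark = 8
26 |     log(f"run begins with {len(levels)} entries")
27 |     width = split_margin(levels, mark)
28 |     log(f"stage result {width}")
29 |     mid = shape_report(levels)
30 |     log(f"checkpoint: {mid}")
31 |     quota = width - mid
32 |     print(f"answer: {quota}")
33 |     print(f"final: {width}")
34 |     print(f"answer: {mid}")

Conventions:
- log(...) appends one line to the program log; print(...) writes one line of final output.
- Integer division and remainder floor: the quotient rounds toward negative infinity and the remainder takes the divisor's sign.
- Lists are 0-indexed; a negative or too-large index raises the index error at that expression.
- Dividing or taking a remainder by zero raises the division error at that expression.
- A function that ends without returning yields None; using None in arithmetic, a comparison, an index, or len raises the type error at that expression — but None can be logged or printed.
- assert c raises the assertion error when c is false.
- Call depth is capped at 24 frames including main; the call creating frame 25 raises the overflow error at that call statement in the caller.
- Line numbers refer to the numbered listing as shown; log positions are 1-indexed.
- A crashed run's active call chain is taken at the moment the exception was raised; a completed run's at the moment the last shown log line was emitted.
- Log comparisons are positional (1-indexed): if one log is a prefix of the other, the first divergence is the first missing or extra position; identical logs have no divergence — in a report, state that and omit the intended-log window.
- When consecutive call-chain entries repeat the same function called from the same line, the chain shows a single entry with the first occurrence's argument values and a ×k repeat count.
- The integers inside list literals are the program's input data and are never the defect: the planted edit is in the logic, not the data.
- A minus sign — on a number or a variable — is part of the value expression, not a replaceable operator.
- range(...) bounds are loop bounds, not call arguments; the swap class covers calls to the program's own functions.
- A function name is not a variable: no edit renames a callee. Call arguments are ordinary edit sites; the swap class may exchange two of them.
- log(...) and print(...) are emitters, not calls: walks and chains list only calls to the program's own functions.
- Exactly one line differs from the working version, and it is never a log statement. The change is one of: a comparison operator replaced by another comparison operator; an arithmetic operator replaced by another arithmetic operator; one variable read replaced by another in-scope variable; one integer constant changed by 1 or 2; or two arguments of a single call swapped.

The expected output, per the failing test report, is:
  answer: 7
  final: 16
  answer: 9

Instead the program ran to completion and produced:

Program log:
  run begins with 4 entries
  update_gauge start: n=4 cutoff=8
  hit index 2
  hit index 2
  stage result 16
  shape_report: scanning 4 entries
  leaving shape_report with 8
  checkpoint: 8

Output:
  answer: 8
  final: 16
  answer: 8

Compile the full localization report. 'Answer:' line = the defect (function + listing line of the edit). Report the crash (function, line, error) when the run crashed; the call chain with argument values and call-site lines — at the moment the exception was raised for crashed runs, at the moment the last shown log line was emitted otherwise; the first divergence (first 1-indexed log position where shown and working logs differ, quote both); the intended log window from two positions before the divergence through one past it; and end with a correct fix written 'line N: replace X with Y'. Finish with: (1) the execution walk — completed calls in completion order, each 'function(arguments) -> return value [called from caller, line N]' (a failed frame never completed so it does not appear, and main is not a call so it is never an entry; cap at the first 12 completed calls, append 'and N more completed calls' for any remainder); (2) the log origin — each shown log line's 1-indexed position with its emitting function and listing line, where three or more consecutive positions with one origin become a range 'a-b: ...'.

Answer: the defect is in shape_report at line 18.
Key observation: At log position 7 the runs split — shown 'leaving shape_report with 8', but the working version logs 'leaving shape_report with 9'.
Call chain: main.
First divergence: position 7 — shown 'leaving shape_report with 8', intended 'leaving shape_report with 9'.
Intended log window:
  5: stage result 16
  6: shape_report: scanning 4 entries
  7: leaving shape_report with 9
  8: checkpoint: 9
Execution walk:
  update_gauge([1, 9, 8, 1], 8) -> 2  [called from split_margin, line 9]
  split_margin([1, 9, 8, 1], 8) -> 16  [called from main, line 27]
  shape_report([1, 9, 8, 1]) -> 8  [called from main, line 29]
Origin of each log line:
  1: emitted by main (line 26)
  2: emitted by update_gauge (line 2)
  3: emitted by update_gauge (line 5)
  4: emitted by split_margin (line 10)
  5: emitted by main (line 28)
  6: emitted by shape_report (line 15)
  7: emitted by shape_report (line 20)
  8: emitted by main (line 30)
A correct fix: line 18: replace `samples[gap] > gap` with `samples[gap] > count`.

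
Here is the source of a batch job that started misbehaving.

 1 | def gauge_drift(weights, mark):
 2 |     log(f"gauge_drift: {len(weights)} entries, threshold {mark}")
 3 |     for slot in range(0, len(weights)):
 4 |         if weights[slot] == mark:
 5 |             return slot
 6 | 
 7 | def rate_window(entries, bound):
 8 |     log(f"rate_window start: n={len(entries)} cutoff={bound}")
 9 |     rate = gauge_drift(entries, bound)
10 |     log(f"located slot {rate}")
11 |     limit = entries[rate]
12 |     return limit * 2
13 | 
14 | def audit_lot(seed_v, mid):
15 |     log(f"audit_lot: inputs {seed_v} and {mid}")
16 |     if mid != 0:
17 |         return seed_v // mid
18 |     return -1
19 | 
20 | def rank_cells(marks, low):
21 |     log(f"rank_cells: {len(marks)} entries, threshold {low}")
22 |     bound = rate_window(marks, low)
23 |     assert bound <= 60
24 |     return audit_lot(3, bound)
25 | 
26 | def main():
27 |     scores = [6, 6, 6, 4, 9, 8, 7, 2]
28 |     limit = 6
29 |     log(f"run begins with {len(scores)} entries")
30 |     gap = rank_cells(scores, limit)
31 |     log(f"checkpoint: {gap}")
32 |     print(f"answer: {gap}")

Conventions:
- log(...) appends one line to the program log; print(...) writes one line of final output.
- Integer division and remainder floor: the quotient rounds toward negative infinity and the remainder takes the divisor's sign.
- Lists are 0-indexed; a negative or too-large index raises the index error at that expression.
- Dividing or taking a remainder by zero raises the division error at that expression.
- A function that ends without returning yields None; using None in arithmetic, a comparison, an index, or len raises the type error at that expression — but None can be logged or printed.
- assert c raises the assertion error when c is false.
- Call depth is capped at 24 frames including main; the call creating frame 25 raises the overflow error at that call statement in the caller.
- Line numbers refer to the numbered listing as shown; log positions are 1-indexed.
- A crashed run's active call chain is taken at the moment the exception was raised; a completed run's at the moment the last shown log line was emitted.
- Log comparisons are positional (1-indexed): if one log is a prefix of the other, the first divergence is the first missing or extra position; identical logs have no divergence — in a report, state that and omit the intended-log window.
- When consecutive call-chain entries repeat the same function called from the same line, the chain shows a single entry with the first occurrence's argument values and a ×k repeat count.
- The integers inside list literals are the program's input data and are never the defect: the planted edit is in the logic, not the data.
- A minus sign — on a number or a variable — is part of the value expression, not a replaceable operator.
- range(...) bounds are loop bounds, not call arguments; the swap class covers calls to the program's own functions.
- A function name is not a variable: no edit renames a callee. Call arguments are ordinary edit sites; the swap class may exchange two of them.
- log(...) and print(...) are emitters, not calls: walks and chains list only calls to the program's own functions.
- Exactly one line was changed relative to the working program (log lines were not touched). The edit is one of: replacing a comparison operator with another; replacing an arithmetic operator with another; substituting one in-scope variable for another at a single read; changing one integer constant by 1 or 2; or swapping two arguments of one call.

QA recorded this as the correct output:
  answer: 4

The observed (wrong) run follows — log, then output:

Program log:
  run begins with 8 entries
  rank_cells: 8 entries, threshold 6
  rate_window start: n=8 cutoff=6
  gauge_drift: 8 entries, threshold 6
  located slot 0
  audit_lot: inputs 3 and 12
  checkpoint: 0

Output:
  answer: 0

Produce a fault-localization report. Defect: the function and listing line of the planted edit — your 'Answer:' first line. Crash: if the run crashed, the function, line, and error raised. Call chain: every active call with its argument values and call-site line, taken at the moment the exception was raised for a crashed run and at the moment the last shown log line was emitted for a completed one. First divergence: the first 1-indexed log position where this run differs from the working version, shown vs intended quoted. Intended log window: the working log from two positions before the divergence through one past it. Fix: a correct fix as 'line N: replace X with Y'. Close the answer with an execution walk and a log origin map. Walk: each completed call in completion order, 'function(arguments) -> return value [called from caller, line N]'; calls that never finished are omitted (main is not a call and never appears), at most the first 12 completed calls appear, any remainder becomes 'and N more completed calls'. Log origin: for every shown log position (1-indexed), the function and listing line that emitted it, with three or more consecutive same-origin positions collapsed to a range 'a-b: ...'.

Answer: the defect is in rank_cells at line 24.
Key fact: The log first diverges at position 6: the faulty run prints 'audit_lot: inputs 3 and 12' where the working version prints 'audit_lot: inputs 12 and 3'.
Call chain: main.
First divergence: at position 6 the run shows 'audit_lot: inputs 3 and 12' where the working version logs 'audit_lot: inputs 12 and 3'.
Intended log window:
  4: gauge_drift: 8 entries, threshold 6
  5: located slot 0
  6: audit_lot: inputs 12 and 3
  7: checkpoint: 4
Execution walk:
  gauge_drift([6, 6, 6, 4, 9, 8, 7, 2], 6) -> 0  [called from rate_window, line 9]
  rate_window([6, 6, 6, 4, 9, 8, 7, 2], 6) -> 12  [called from rank_cells, line 22]
  audit_lot(3, 12) -> 0  [called from rank_cells, line 24]
  rank_cells([6, 6, 6, 4, 9, 8, 7, 2], 6) -> 0  [called from main, line 30]
Log line origins:
  1 — main, line 29
  2 — rank_cells, line 21
  3 — rate_window, line 8
  4 — gauge_drift, line 2
  5 — rate_window, line 10
  6 — audit_lot, line 15
  7 — main, line 31
A correct fix: line 24: replace `audit_lot(3, bound)` with `audit_lot(bound, 3)`.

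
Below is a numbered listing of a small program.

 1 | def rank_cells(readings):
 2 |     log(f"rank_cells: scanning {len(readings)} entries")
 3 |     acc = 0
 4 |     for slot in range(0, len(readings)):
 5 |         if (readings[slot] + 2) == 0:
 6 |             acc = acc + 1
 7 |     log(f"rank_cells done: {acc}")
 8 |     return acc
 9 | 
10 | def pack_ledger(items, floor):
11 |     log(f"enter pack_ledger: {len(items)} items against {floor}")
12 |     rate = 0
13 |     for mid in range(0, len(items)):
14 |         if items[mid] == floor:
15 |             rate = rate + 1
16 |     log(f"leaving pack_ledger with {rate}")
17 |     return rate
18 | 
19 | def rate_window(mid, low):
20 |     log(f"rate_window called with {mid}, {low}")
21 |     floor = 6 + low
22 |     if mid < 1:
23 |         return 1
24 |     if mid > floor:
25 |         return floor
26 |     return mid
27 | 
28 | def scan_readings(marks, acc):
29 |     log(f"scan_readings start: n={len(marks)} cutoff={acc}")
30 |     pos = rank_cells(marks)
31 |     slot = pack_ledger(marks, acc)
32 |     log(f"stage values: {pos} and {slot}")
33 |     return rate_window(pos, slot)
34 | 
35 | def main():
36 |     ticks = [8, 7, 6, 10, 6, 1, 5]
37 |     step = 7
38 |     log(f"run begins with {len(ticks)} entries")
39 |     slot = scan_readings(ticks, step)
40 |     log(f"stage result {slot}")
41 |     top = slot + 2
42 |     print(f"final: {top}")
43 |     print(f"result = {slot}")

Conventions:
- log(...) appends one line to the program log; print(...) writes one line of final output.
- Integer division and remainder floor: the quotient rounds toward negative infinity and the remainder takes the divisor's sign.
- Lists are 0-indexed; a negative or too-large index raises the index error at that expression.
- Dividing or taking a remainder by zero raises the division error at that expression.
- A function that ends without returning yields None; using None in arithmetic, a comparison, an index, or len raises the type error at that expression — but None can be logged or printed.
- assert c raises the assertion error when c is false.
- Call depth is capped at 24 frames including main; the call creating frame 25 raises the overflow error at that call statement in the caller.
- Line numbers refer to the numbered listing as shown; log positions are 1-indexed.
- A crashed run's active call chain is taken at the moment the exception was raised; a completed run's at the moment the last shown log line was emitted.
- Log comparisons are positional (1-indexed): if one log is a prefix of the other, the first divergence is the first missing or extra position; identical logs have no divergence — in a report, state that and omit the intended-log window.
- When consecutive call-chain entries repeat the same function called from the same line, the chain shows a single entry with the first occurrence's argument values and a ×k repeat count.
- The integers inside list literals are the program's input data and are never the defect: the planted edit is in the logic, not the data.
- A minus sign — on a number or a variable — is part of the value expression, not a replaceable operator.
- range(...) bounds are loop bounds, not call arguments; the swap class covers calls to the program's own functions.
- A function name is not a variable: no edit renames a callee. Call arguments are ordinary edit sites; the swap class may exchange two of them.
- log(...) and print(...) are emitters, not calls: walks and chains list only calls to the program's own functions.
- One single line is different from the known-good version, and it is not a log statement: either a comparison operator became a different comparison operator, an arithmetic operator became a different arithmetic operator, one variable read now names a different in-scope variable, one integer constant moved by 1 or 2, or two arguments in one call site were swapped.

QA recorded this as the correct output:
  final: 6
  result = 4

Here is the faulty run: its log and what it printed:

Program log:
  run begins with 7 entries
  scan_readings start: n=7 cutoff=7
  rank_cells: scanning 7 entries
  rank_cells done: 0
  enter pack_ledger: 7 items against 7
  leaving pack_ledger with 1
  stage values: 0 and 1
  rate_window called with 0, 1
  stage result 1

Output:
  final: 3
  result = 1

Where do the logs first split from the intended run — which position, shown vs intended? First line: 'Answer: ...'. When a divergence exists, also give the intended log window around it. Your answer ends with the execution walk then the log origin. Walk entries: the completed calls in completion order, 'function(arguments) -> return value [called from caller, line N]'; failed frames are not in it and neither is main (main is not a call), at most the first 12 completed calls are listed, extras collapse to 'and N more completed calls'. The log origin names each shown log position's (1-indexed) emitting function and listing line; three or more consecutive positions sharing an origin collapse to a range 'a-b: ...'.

Answer: position 4; shown 'rank_cells done: 0' vs intended 'rank_cells done: 4'.
Intended log window:
  2: scan_readings start: n=7 cutoff=7
  3: rank_cells: scanning 7 entries
  4: rank_cells done: 4
  5: enter pack_ledger: 7 items against 7
Execution walk:
  rank_cells([8, 7, 6, 10, 6, 1, 5]) -> 0  [called from scan_readings, line 30]
  pack_ledger([8, 7, 6, 10, 6, 1, 5], 7) -> 1  [called from scan_readings, line 31]
  rate_window(0, 1) -> 1  [called from scan_readings, line 33]
  scan_readings([8, 7, 6, 10, 6, 1, 5], 7) -> 1  [called from main, line 39]
Origin of each log line:
  1: logged in main at line 38
  2: logged in scan_readings at line 29
  3: logged in rank_cells at line 2
  4: logged in rank_cells at line 7
  5: logged in pack_ledger at line 11
  6: logged in pack_ledger at line 16
  7: logged in scan_readings at line 32
  8: logged in rate_window at line 20
  9: logged in main at line 40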